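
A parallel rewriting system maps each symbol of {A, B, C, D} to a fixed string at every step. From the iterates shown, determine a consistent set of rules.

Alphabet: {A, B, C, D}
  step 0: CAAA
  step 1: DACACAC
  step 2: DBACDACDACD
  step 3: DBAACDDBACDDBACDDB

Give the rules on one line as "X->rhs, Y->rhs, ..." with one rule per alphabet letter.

A->AC, B->A, C->D, D->DB

  step 2 ⇒ step 3: DBACDACDACD ⇒ DB·A·AC·D·DB·AC·D·DB·AC·D·DB
    A ↦ AC
    B ↦ A
    C ↦ D
    D ↦ DB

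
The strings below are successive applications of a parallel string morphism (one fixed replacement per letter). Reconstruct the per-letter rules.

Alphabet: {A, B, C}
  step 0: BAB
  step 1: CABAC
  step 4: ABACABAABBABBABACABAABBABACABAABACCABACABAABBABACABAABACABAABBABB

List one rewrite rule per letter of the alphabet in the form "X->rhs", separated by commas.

  step 0 ⇒ step 1: BAB ⇒ C·ABA·C
    A ↦ ABA
    B ↦ C
    C ↦ ABB  (constrained at step 1)

A->ABA, B->C, C->ABB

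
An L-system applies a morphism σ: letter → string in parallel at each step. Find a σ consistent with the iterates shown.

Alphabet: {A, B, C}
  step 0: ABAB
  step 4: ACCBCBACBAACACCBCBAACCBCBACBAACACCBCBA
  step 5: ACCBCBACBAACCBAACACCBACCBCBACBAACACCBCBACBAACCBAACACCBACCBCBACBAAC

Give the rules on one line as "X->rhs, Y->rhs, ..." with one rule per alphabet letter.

A->AC, B->A, C->CB

  step 4 ⇒ step 5: ACCBCBACBAACACCBCBAACCBCBACBAACACCBCBA ⇒ AC·CB·CB·A·CB·A·AC·CB·A·AC·AC·CB·AC·CB·CB·A·CB·A·AC·AC·CB·CB·A·CB·A·AC·CB·A·AC·AC·CB·AC·CB·CB·A·CB·A·AC
    A ↦ AC
    B ↦ A
    C ↦ CB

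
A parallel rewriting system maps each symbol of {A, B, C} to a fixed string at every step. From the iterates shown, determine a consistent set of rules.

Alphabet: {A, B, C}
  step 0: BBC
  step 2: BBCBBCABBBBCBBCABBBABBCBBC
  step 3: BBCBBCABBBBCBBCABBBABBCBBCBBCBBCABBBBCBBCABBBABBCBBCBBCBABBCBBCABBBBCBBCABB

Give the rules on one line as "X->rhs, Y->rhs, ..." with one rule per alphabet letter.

  step 2 ⇒ step 3: BBCBBCABBBBCBBCABBBABBCBBC ⇒ BBC·BBC·ABB·BBC·BBC·ABB·BA·BBC·BBC·BBC·BBC·ABB·BBC·BBC·ABB·BA·BBC·BBC·BBC·BA·BBC·BBC·ABB·BBC·BBC·ABB
    A ↦ BA
    B ↦ BBC
    C ↦ ABB

A->BA, B->BBC, C->ABB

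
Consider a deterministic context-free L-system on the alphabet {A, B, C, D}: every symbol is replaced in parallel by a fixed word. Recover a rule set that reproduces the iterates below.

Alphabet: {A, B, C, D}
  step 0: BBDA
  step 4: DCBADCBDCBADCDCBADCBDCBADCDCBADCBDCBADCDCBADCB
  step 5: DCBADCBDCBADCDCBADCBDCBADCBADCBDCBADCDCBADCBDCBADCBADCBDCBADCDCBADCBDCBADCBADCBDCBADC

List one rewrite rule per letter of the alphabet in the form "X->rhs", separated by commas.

A->B, B->DC, C->BA, D->DC

  step 4 ⇒ step 5: DCBADCBDCBADCDCBADCBDCBADCDCBADCBDCBADCDCBADCB ⇒ DC·BA·DC·B·DC·BA·DC·DC·BA·DC·B·DC·BA·DC·BA·DC·B·DC·BA·DC·DC·BA·DC·B·DC·BA·DC·BA·DC·B·DC·BA·DC·DC·BA·DC·B·DC·BA·DC·BA·DC·B·DC·BA·DC
    A ↦ B
    B ↦ DC
    C ↦ BA
    D ↦ DC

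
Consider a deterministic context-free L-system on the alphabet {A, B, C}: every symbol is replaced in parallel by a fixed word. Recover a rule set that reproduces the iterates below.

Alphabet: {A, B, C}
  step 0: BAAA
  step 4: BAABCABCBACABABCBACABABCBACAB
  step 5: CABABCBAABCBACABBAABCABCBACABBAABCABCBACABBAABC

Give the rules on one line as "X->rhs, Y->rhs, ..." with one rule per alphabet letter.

  step 4 ⇒ step 5: BAABCABCBACABABCBACABABCBACAB ⇒ C·AB·AB·C·BA·AB·C·BA·C·AB·BA·AB·C·AB·C·BA·C·AB·BA·AB·C·AB·C·BA·C·AB·BA·AB·C
    A ↦ AB
    B ↦ C
    C ↦ BA

A->AB, B->C, C->BA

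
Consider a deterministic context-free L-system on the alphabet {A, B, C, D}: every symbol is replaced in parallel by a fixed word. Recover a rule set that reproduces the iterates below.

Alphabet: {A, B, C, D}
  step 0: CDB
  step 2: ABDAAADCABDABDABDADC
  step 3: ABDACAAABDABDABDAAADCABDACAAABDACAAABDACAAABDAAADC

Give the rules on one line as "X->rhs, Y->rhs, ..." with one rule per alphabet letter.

  step 2 ⇒ step 3: ABDAAADCABDABDABDADC ⇒ ABD·AC·AA·ABD·ABD·ABD·AA·ADC·ABD·AC·AA·ABD·AC·AA·ABD·AC·AA·ABD·AA·ADC
    A ↦ ABD
    B ↦ AC
    C ↦ ADC
    D ↦ AA

A->ABD, B->AC, C->ADC, D->AA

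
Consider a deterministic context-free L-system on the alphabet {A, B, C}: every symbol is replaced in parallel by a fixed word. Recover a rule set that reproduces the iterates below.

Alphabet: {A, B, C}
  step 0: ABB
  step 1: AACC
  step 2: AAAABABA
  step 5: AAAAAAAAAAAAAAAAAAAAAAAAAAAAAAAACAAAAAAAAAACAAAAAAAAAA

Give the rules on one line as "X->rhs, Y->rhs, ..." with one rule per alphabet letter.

A->AA, B->C, C->BA

  step 1 ⇒ step 2: AACC ⇒ AA·AA·BA·BA
    A ↦ AA
    C ↦ BA
  step 0 ⇒ step 1: ABB ⇒ AA·C·C
    B ↦ C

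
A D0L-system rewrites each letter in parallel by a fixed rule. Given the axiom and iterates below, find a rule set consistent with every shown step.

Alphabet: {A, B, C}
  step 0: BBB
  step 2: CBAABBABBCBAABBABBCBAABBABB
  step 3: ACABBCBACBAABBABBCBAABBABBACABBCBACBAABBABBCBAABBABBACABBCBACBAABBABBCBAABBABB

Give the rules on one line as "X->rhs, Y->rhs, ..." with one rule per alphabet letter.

  step 2 ⇒ step 3: CBAABBABBCBAABBABBCBAABBABB ⇒ AC·ABB·CBA·CBA·ABB·ABB·CBA·ABB·ABB·AC·ABB·CBA·CBA·ABB·ABB·CBA·ABB·ABB·AC·ABB·CBA·CBA·ABB·ABB·CBA·ABB·ABB
    A ↦ CBA
    B ↦ ABB
    C ↦ AC

A->CBA, B->ABB, C->AC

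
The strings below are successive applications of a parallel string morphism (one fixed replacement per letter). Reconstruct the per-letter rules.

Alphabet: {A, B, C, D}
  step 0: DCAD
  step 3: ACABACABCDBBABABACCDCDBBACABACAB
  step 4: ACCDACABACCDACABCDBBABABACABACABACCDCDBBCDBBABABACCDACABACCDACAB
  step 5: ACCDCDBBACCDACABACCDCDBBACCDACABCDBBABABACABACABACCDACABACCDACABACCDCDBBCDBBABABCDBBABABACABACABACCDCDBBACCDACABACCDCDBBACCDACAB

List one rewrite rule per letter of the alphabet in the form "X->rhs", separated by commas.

A->AC, B->AB, C->CD, D->BB

  step 4 ⇒ step 5: ACCDACABACCDACABCDBBABABACABACABACCDCDBBCDBBABABACCDACABACCDACAB ⇒ AC·CD·CD·BB·AC·CD·AC·AB·AC·CD·CD·BB·AC·CD·AC·AB·CD·BB·AB·AB·AC·AB·AC·AB·AC·CD·AC·AB·AC·CD·AC·AB·AC·CD·CD·BB·CD·BB·AB·AB·CD·BB·AB·AB·AC·AB·AC·AB·AC·CD·CD·BB·AC·CD·AC·AB·AC·CD·CD·BB·AC·CD·AC·AB
    A ↦ AC
    B ↦ AB
    C ↦ CD
    D ↦ BB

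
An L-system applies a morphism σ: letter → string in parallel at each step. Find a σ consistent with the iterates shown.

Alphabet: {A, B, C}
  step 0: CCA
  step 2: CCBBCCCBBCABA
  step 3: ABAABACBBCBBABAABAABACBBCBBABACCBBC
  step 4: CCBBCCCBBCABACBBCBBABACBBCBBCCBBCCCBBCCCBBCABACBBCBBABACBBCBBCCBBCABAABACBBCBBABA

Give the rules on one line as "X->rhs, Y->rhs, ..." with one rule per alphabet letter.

A->C, B->CBB, C->ABA

  step 3 ⇒ step 4: ABAABACBBCBBABAABAABACBBCBBABACCBBC ⇒ C·CBB·C·C·CBB·C·ABA·CBB·CBB·ABA·CBB·CBB·C·CBB·C·C·CBB·C·C·CBB·C·ABA·CBB·CBB·ABA·CBB·CBB·C·CBB·C·ABA·ABA·CBB·CBB·ABA
    A ↦ C
    B ↦ CBB
    C ↦ ABA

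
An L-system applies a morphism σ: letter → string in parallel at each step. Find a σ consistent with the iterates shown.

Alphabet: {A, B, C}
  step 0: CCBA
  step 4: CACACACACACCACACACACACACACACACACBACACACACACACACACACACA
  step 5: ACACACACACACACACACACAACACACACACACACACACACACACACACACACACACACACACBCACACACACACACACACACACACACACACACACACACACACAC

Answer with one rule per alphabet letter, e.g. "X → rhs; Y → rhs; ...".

  step 4 ⇒ step 5: CACACACACACCACACACACACACACACACACBACACACACACACACACACACA ⇒ A·CAC·A·CAC·A·CAC·A·CAC·A·CAC·A·A·CAC·A·CAC·A·CAC·A·CAC·A·CAC·A·CAC·A·CAC·A·CAC·A·CAC·A·CAC·A·CB·CAC·A·CAC·A·CAC·A·CAC·A·CAC·A·CAC·A·CAC·A·CAC·A·CAC·A·CAC·A·CAC
    A ↦ CAC
    B ↦ CB
    C ↦ A

A->CAC, B->CB, C->A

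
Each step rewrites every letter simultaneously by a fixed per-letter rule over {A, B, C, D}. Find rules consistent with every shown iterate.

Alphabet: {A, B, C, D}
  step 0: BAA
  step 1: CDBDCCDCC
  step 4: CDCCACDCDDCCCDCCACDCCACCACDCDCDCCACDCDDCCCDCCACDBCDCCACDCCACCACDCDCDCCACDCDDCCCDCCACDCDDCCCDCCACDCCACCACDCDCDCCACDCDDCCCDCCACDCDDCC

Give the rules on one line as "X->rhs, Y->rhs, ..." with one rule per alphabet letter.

  step 0 ⇒ step 1: BAA ⇒ CDB·DCC·DCC
    A ↦ DCC
    B ↦ CDB
    C ↦ CD  (constrained at step 1)
    D ↦ CCA  (constrained at step 1)

A->DCC, B->CDB, C->CD, D->CCA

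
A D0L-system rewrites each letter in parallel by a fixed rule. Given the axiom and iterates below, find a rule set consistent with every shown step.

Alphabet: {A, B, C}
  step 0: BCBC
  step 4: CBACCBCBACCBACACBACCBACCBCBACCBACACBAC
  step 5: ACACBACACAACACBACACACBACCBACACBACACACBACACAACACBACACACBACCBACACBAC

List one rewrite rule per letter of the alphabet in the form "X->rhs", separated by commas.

  step 4 ⇒ step 5: CBACCBCBACCBACACBACCBACCBCBACCBACACBAC ⇒ AC·A·CB·AC·AC·A·AC·A·CB·AC·AC·A·CB·AC·CB·AC·A·CB·AC·AC·A·CB·AC·AC·A·AC·A·CB·AC·AC·A·CB·AC·CB·AC·A·CB·AC
    A ↦ CB
    B ↦ A
    C ↦ AC

A->CB, B->A, C->AC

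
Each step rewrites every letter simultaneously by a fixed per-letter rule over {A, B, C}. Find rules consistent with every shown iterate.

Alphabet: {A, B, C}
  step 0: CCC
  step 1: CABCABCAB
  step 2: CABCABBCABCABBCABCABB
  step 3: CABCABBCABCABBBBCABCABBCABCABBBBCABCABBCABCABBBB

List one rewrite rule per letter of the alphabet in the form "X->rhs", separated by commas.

  step 2 ⇒ step 3: CABCABBCABCABBCABCABB ⇒ CAB·CA·BB·CAB·CA·BB·BB·CAB·CA·BB·CAB·CA·BB·BB·CAB·CA·BB·CAB·CA·BB·BB
    A ↦ CA
    B ↦ BB
    C ↦ CAB

A->CA, B->BB, C->CAB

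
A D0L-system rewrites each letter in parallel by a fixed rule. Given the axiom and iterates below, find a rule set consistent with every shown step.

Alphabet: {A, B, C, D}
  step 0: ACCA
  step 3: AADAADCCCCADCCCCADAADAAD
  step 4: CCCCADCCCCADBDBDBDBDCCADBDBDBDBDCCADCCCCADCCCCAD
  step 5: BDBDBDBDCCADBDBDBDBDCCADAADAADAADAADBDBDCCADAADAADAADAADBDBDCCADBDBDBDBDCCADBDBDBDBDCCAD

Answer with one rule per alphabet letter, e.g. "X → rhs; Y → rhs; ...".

A->CC, B->A, C->BD, D->AD

  step 4 ⇒ step 5: CCCCADCCCCADBDBDBDBDCCADBDBDBDBDCCADCCCCADCCCCAD ⇒ BD·BD·BD·BD·CC·AD·BD·BD·BD·BD·CC·AD·A·AD·A·AD·A·AD·A·AD·BD·BD·CC·AD·A·AD·A·AD·A·AD·A·AD·BD·BD·CC·AD·BD·BD·BD·BD·CC·AD·BD·BD·BD·BD·CC·AD
    A ↦ CC
    B ↦ A
    C ↦ BD
    D ↦ AD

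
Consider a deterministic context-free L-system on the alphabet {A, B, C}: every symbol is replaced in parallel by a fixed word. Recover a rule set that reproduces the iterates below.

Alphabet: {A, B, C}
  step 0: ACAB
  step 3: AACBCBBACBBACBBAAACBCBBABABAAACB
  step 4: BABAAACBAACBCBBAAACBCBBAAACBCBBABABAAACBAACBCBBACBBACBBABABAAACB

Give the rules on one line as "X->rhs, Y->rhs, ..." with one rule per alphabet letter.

  step 3 ⇒ step 4: AACBCBBACBBACBBAAACBCBBABABAAACB ⇒ BA·BA·AA·CB·AA·CB·CB·BA·AA·CB·CB·BA·AA·CB·CB·BA·BA·BA·AA·CB·AA·CB·CB·BA·CB·BA·CB·BA·BA·BA·AA·CB
    A ↦ BA
    B ↦ CB
    C ↦ AA

A->BA, B->CB, C->AA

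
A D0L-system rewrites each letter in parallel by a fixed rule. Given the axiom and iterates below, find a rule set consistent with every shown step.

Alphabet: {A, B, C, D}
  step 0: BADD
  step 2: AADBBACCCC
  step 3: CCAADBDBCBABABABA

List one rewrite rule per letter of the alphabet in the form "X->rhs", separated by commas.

  step 2 ⇒ step 3: AADBBACCCC ⇒ C·C·AA·DB·DB·C·BA·BA·BA·BA
    A ↦ C
    B ↦ DB
    C ↦ BA
    D ↦ AA

A->C, B->DB, C->BA, D->AA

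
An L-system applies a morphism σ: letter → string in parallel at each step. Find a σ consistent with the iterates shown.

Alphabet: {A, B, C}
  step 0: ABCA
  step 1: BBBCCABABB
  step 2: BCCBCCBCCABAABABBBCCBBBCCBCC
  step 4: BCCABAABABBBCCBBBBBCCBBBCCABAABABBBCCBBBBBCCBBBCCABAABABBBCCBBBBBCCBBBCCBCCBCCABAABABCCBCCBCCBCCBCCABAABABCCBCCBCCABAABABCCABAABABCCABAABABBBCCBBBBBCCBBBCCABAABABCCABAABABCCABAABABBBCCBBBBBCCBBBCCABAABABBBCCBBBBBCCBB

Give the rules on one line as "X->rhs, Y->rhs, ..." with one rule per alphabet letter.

  step 1 ⇒ step 2: BBBCCABABB ⇒ BCC·BCC·BCC·ABA·ABA·BB·BCC·BB·BCC·BCC
    A ↦ BB
    B ↦ BCC
    C ↦ ABA

A->BB, B->BCC, C->ABA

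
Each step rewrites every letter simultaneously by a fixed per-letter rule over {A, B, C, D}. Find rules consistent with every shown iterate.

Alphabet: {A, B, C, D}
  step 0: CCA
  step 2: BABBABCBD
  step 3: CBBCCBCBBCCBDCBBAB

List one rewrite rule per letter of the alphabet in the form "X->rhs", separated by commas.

  step 2 ⇒ step 3: BABBABCBD ⇒ CB·BC·CB·CB·BC·CB·D·CB·BAB
    A ↦ BC
    B ↦ CB
    C ↦ D
    D ↦ BAB

A->BC, B->CB, C->D, D->BAB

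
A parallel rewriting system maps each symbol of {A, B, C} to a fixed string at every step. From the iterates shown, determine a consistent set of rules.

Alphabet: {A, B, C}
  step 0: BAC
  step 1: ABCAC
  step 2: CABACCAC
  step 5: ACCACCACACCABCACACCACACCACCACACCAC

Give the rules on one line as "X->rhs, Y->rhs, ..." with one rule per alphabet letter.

  step 1 ⇒ step 2: ABCAC ⇒ C·AB·AC·C·AC
    A ↦ C
    B ↦ AB
    C ↦ AC

A->C, B->AB, C->AC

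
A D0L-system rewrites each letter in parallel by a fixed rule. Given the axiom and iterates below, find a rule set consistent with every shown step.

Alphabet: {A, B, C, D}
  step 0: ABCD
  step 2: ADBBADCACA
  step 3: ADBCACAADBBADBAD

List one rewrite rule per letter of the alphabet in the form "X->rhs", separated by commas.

A->AD, B->CA, C->B, D->B

  step 2 ⇒ step 3: ADBBADCACA ⇒ AD·B·CA·CA·AD·B·B·AD·B·AD
    A ↦ AD
    B ↦ CA
    C ↦ B
    D ↦ B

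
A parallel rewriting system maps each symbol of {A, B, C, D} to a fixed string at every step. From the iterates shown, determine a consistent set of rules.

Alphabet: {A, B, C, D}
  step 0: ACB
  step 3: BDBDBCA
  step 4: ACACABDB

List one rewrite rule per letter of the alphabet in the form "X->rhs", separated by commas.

  step 3 ⇒ step 4: BDBDBCA ⇒ A·C·A·C·A·B·DB
    A ↦ DB
    B ↦ A
    C ↦ B
    D ↦ C

A->DB, B->A, C->B, D->C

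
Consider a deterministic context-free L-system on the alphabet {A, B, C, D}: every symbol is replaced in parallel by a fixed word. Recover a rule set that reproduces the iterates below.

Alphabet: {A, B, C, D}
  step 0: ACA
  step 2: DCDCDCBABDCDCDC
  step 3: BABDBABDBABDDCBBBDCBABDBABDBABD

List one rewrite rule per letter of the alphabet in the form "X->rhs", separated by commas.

A->BBB, B->DC, C->D, D->BAB

  step 2 ⇒ step 3: DCDCDCBABDCDCDC ⇒ BAB·D·BAB·D·BAB·D·DC·BBB·DC·BAB·D·BAB·D·BAB·D
    A ↦ BBB
    B ↦ DC
    C ↦ D
    D ↦ BAB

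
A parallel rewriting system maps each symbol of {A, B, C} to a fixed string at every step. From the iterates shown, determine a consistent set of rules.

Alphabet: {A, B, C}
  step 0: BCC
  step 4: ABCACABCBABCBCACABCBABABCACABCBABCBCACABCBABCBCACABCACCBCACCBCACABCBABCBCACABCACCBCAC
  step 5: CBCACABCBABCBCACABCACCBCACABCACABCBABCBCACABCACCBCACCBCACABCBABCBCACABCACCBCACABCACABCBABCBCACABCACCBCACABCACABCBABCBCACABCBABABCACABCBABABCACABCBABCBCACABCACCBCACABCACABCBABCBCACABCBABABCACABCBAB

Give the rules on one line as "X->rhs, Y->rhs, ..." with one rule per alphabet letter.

A->CB, B->CAC, C->AB

  step 4 ⇒ step 5: ABCACABCBABCBCACABCBABABCACABCBABCBCACABCBABCBCACABCACCBCACCBCACABCBABCBCACABCACCBCAC ⇒ CB·CAC·AB·CB·AB·CB·CAC·AB·CAC·CB·CAC·AB·CAC·AB·CB·AB·CB·CAC·AB·CAC·CB·CAC·CB·CAC·AB·CB·AB·CB·CAC·AB·CAC·CB·CAC·AB·CAC·AB·CB·AB·CB·CAC·AB·CAC·CB·CAC·AB·CAC·AB·CB·AB·CB·CAC·AB·CB·AB·AB·CAC·AB·CB·AB·AB·CAC·AB·CB·AB·CB·CAC·AB·CAC·CB·CAC·AB·CAC·AB·CB·AB·CB·CAC·AB·CB·AB·AB·CAC·AB·CB·AB
    A ↦ CB
    B ↦ CAC
    C ↦ AB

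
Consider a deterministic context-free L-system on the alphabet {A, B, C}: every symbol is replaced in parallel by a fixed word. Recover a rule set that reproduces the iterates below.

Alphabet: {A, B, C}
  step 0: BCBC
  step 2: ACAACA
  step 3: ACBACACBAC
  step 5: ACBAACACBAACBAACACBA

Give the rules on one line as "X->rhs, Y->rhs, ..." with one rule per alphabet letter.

A->AC, B->A, C->B

  step 2 ⇒ step 3: ACAACA ⇒ AC·B·AC·AC·B·AC
    A ↦ AC
    C ↦ B
    B ↦ A  (constrained at step 0)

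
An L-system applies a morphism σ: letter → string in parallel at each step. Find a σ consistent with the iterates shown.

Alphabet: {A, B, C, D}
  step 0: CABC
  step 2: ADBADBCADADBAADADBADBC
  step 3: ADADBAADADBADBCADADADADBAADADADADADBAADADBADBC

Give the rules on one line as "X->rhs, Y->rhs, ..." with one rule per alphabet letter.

  step 2 ⇒ step 3: ADBADBCADADBAADADBADBC ⇒ AD·AD·BA·AD·AD·BA·DBC·AD·AD·AD·AD·BA·AD·AD·AD·AD·AD·BA·AD·AD·BA·DBC
    A ↦ AD
    B ↦ BA
    C ↦ DBC
    D ↦ AD

A->AD, B->BA, C->DBC, D->AD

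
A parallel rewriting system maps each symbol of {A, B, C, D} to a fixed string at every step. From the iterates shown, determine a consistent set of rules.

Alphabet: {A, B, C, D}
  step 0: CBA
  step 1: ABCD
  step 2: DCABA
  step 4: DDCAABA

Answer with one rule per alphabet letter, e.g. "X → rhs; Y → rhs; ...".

A->D, B->C, C->AB, D->A

  step 1 ⇒ step 2: ABCD ⇒ D·C·AB·A
    A ↦ D
    B ↦ C
    C ↦ AB
    D ↦ A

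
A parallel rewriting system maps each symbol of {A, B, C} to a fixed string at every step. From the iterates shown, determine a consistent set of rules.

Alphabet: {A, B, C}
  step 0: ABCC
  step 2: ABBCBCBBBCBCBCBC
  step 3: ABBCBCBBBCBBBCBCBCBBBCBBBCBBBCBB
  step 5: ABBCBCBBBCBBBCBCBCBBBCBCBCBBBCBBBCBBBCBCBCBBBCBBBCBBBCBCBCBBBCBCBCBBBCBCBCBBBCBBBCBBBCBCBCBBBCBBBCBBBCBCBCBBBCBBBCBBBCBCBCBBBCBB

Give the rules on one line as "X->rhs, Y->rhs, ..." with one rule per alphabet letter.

  step 2 ⇒ step 3: ABBCBCBBBCBCBCBC ⇒ AB·BC·BC·BB·BC·BB·BC·BC·BC·BB·BC·BB·BC·BB·BC·BB
    A ↦ AB
    B ↦ BC
    C ↦ BB

A->AB, B->BC, C->BB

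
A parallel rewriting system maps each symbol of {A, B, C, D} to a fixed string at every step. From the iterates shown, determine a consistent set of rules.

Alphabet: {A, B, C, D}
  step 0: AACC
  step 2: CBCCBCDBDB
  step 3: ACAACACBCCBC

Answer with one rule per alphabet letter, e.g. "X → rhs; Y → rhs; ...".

A->DB, B->C, C->A, D->CB

  step 2 ⇒ step 3: CBCCBCDBDB ⇒ A·C·A·A·C·A·CB·C·CB·C
    B ↦ C
    C ↦ A
    D ↦ CB
    A ↦ DB  (constrained at step 0)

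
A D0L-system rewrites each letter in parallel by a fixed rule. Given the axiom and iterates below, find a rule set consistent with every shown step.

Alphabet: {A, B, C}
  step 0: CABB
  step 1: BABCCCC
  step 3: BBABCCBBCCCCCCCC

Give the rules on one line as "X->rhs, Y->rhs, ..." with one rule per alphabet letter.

  step 0 ⇒ step 1: CABB ⇒ B·AB·CC·CC
    A ↦ AB
    B ↦ CC
    C ↦ B

A->AB, B->CC, C->B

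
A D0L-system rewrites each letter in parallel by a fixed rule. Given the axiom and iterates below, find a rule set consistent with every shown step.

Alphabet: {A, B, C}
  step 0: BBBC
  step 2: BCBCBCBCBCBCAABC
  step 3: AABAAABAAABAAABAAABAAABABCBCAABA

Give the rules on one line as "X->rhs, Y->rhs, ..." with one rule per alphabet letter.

  step 2 ⇒ step 3: BCBCBCBCBCBCAABC ⇒ AA·BA·AA·BA·AA·BA·AA·BA·AA·BA·AA·BA·BC·BC·AA·BA
    A ↦ BC
    B ↦ AA
    C ↦ BA

A->BC, B->AA, C->BA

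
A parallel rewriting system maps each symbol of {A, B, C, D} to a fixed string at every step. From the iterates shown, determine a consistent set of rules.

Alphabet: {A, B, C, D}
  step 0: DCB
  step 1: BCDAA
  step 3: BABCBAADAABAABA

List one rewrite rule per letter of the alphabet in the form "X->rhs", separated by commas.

A->BA, B->A, C->DA, D->BC

  step 0 ⇒ step 1: DCB ⇒ BC·DA·A
    B ↦ A
    C ↦ DA
    D ↦ BC
    A ↦ BA  (constrained at step 1)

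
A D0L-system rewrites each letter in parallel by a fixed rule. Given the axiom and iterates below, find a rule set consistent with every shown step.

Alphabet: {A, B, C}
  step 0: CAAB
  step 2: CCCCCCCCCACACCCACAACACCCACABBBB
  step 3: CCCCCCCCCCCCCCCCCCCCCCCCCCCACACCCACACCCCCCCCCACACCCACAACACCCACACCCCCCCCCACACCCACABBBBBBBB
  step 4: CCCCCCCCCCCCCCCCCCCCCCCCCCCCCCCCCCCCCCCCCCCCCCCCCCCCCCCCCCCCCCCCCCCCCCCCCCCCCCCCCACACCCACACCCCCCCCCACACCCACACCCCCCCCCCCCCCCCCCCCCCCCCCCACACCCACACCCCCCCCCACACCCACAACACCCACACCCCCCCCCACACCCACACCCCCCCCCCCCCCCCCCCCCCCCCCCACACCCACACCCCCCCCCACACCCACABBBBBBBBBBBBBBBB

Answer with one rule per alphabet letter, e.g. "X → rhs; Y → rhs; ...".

  step 3 ⇒ step 4: CCCCCCCCCCCCCCCCCCCCCCCCCCCACACCCACACCCCCCCCCACACCCACAACACCCACACCCCCCCCCACACCCACABBBBBBBB ⇒ CCC·CCC·CCC·CCC·CCC·CCC·CCC·CCC·CCC·CCC·CCC·CCC·CCC·CCC·CCC·CCC·CCC·CCC·CCC·CCC·CCC·CCC·CCC·CCC·CCC·CCC·CCC·ACA·CCC·ACA·CCC·CCC·CCC·ACA·CCC·ACA·CCC·CCC·CCC·CCC·CCC·CCC·CCC·CCC·CCC·ACA·CCC·ACA·CCC·CCC·CCC·ACA·CCC·ACA·ACA·CCC·ACA·CCC·CCC·CCC·ACA·CCC·ACA·CCC·CCC·CCC·CCC·CCC·CCC·CCC·CCC·CCC·ACA·CCC·ACA·CCC·CCC·CCC·ACA·CCC·ACA·BB·BB·BB·BB·BB·BB·BB·BB
    A ↦ ACA
    B ↦ BB
    C ↦ CCC

A->ACA, B->BB, C->CCC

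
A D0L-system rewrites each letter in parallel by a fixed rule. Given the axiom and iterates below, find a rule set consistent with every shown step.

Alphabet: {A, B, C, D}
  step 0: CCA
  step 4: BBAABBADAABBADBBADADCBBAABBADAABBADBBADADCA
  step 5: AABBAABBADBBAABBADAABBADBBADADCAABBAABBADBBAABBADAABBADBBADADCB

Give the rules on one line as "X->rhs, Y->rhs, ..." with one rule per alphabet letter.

  step 4 ⇒ step 5: BBAABBADAABBADBBADADCBBAABBADAABBADBBADADCA ⇒ A·A·B·B·A·A·B·BAD·B·B·A·A·B·BAD·A·A·B·BAD·B·BAD·ADC·A·A·B·B·A·A·B·BAD·B·B·A·A·B·BAD·A·A·B·BAD·B·BAD·ADC·B
    A ↦ B
    B ↦ A
    C ↦ ADC
    D ↦ BAD

A->B, B->A, C->ADC, D->BAD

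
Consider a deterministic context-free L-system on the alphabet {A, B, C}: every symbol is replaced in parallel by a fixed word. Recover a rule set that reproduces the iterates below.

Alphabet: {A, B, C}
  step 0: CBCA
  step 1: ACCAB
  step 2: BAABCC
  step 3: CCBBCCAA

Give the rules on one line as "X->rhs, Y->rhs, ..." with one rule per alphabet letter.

  step 2 ⇒ step 3: BAABCC ⇒ CC·B·B·CC·A·A
    A ↦ B
    B ↦ CC
    C ↦ A

A->B, B->CC, C->A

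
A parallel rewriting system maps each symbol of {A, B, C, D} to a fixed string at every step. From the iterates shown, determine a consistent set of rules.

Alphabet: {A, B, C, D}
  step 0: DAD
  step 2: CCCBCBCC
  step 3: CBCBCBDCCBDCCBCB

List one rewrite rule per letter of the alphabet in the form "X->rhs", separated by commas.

A->CC, B->DC, C->CB, D->A

  step 2 ⇒ step 3: CCCBCBCC ⇒ CB·CB·CB·DC·CB·DC·CB·CB
    B ↦ DC
    C ↦ CB
    A ↦ CC  (constrained at step 0)
    D ↦ A  (constrained at step 0)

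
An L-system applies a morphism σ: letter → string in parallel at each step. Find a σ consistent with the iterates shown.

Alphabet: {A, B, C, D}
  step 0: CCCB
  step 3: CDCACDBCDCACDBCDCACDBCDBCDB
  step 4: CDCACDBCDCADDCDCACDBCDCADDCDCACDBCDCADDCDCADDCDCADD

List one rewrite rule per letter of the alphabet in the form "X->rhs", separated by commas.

  step 3 ⇒ step 4: CDCACDBCDCACDBCDCACDBCDBCDB ⇒ CD·CA·CD·B·CD·CA·DD·CD·CA·CD·B·CD·CA·DD·CD·CA·CD·B·CD·CA·DD·CD·CA·DD·CD·CA·DD
    A ↦ B
    B ↦ DD
    C ↦ CD
    D ↦ CA

A->B, B->DD, C->CD, D->CA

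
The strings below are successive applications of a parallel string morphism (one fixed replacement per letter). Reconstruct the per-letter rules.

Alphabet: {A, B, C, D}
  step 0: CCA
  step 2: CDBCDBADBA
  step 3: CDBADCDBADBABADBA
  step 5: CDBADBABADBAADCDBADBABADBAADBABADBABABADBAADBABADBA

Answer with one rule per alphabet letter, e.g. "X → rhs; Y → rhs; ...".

  step 2 ⇒ step 3: CDBCDBADBA ⇒ CD·B·AD·CD·B·AD·BA·B·AD·BA
    A ↦ BA
    B ↦ AD
    C ↦ CD
    D ↦ B

A->BA, B->AD, C->CD, D->B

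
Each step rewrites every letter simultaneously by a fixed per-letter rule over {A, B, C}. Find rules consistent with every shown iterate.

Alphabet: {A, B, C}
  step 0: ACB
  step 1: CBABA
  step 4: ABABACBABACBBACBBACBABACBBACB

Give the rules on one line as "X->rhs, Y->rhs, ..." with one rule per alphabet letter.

A->CB, B->BA, C->A

  step 0 ⇒ step 1: ACB ⇒ CB·A·BA
    A ↦ CB
    B ↦ BA
    C ↦ A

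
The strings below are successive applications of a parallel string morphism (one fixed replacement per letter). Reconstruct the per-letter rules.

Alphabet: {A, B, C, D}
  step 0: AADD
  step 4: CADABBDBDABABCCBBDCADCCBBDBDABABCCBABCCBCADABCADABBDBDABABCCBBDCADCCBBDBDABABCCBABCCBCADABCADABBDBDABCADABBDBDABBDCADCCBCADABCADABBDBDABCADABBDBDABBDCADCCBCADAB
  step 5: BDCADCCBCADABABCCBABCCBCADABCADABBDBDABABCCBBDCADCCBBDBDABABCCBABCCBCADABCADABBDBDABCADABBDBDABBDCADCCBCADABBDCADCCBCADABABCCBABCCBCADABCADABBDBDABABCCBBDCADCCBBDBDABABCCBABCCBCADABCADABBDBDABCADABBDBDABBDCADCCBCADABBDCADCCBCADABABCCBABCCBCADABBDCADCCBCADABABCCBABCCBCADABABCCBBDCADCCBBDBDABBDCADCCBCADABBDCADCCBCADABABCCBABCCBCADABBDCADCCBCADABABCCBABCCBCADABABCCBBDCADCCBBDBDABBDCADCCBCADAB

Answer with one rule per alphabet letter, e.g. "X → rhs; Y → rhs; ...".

A->CAD, B->AB, C->BD, D->CCB

  step 4 ⇒ step 5: CADABBDBDABABCCBBDCADCCBBDBDABABCCBABCCBCADABCADABBDBDABABCCBBDCADCCBBDBDABABCCBABCCBCADABCADABBDBDABCADABBDBDABBDCADCCBCADABCADABBDBDABCADABBDBDABBDCADCCBCADAB ⇒ BD·CAD·CCB·CAD·AB·AB·CCB·AB·CCB·CAD·AB·CAD·AB·BD·BD·AB·AB·CCB·BD·CAD·CCB·BD·BD·AB·AB·CCB·AB·CCB·CAD·AB·CAD·AB·BD·BD·AB·CAD·AB·BD·BD·AB·BD·CAD·CCB·CAD·AB·BD·CAD·CCB·CAD·AB·AB·CCB·AB·CCB·CAD·AB·CAD·AB·BD·BD·AB·AB·CCB·BD·CAD·CCB·BD·BD·AB·AB·CCB·AB·CCB·CAD·AB·CAD·AB·BD·BD·AB·CAD·AB·BD·BD·AB·BD·CAD·CCB·CAD·AB·BD·CAD·CCB·CAD·AB·AB·CCB·AB·CCB·CAD·AB·BD·CAD·CCB·CAD·AB·AB·CCB·AB·CCB·CAD·AB·AB·CCB·BD·CAD·CCB·BD·BD·AB·BD·CAD·CCB·CAD·AB·BD·CAD·CCB·CAD·AB·AB·CCB·AB·CCB·CAD·AB·BD·CAD·CCB·CAD·AB·AB·CCB·AB·CCB·CAD·AB·AB·CCB·BD·CAD·CCB·BD·BD·AB·BD·CAD·CCB·CAD·AB
    A ↦ CAD
    B ↦ AB
    C ↦ BD
    D ↦ CCB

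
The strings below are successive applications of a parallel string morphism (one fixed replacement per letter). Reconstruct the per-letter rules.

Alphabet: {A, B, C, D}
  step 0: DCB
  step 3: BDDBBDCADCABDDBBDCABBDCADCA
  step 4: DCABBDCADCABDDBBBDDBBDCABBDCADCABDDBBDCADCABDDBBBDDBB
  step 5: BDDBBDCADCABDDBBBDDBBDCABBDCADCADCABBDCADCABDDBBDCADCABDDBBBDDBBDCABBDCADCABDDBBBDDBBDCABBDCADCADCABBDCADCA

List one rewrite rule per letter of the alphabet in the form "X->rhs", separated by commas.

A->B, B->DCA, C->DDB, D->B

  step 4 ⇒ step 5: DCABBDCADCABDDBBBDDBBDCABBDCADCABDDBBDCADCABDDBBBDDBB ⇒ B·DDB·B·DCA·DCA·B·DDB·B·B·DDB·B·DCA·B·B·DCA·DCA·DCA·B·B·DCA·DCA·B·DDB·B·DCA·DCA·B·DDB·B·B·DDB·B·DCA·B·B·DCA·DCA·B·DDB·B·B·DDB·B·DCA·B·B·DCA·DCA·DCA·B·B·DCA·DCA
    A ↦ B
    B ↦ DCA
    C ↦ DDB
    D ↦ B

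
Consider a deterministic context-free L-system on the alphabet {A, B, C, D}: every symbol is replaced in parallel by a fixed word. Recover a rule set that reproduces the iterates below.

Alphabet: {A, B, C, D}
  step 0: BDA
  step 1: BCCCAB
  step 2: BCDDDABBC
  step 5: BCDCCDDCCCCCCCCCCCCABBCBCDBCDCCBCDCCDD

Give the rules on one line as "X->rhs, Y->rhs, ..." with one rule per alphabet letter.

  step 1 ⇒ step 2: BCCCAB ⇒ BC·D·D·D·AB·BC
    A ↦ AB
    B ↦ BC
    C ↦ D
  step 0 ⇒ step 1: BDA ⇒ BC·CC·AB
    D ↦ CC

A->AB, B->BC, C->D, D->CC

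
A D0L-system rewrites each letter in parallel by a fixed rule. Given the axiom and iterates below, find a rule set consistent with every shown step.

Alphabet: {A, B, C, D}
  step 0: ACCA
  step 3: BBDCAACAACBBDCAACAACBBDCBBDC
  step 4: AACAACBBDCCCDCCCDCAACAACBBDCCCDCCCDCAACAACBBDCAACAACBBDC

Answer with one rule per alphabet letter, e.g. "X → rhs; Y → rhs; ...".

A->C, B->AAC, C->DC, D->BB

  step 3 ⇒ step 4: BBDCAACAACBBDCAACAACBBDCBBDC ⇒ AAC·AAC·BB·DC·C·C·DC·C·C·DC·AAC·AAC·BB·DC·C·C·DC·C·C·DC·AAC·AAC·BB·DC·AAC·AAC·BB·DC
    A ↦ C
    B ↦ AAC
    C ↦ DC
    D ↦ BB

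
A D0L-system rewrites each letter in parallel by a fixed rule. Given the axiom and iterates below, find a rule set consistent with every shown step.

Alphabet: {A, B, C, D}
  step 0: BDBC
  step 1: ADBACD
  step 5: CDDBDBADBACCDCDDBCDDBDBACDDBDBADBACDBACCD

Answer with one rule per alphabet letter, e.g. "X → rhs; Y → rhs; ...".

  step 0 ⇒ step 1: BDBC ⇒ A·DB·A·CD
    B ↦ A
    C ↦ CD
    D ↦ DB
    A ↦ C  (constrained at step 1)

A->C, B->A, C->CD, D->DB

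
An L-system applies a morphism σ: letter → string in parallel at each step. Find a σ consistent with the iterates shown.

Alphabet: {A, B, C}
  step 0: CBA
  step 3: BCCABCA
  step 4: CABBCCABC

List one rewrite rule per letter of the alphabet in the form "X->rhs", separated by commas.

  step 3 ⇒ step 4: BCCABCA ⇒ CA·B·B·C·CA·B·C
    A ↦ C
    B ↦ CA
    C ↦ B

A->C, B->CA, C->B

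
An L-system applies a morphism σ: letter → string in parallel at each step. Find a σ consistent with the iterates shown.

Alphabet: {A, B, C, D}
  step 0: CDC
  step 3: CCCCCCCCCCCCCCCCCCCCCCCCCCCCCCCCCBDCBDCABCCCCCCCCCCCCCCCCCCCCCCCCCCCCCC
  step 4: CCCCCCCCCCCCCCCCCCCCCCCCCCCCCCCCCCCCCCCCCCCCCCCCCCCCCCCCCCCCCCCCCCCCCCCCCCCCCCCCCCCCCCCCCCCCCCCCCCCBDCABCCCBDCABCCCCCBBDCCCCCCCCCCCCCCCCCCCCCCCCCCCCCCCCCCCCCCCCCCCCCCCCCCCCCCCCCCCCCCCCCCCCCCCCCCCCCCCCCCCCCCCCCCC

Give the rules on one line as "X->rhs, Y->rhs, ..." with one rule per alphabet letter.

A->CCB, B->BDC, C->CCC, D->AB

  step 3 ⇒ step 4: CCCCCCCCCCCCCCCCCCCCCCCCCCCCCCCCCBDCBDCABCCCCCCCCCCCCCCCCCCCCCCCCCCCCCC ⇒ CCC·CCC·CCC·CCC·CCC·CCC·CCC·CCC·CCC·CCC·CCC·CCC·CCC·CCC·CCC·CCC·CCC·CCC·CCC·CCC·CCC·CCC·CCC·CCC·CCC·CCC·CCC·CCC·CCC·CCC·CCC·CCC·CCC·BDC·AB·CCC·BDC·AB·CCC·CCB·BDC·CCC·CCC·CCC·CCC·CCC·CCC·CCC·CCC·CCC·CCC·CCC·CCC·CCC·CCC·CCC·CCC·CCC·CCC·CCC·CCC·CCC·CCC·CCC·CCC·CCC·CCC·CCC·CCC·CCC·CCC
    A ↦ CCB
    B ↦ BDC
    C ↦ CCC
    D ↦ AB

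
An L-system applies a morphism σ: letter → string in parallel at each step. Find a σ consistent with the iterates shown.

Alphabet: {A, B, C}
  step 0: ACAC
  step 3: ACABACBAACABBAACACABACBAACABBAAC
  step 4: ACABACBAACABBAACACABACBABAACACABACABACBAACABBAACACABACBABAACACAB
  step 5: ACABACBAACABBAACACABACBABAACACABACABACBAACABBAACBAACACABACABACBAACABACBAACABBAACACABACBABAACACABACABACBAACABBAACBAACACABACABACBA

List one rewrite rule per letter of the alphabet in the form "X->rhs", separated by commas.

A->AC, B->BA, C->AB

  step 4 ⇒ step 5: ACABACBAACABBAACACABACBABAACACABACABACBAACABBAACACABACBABAACACAB ⇒ AC·AB·AC·BA·AC·AB·BA·AC·AC·AB·AC·BA·BA·AC·AC·AB·AC·AB·AC·BA·AC·AB·BA·AC·BA·AC·AC·AB·AC·AB·AC·BA·AC·AB·AC·BA·AC·AB·BA·AC·AC·AB·AC·BA·BA·AC·AC·AB·AC·AB·AC·BA·AC·AB·BA·AC·BA·AC·AC·AB·AC·AB·AC·BA
    A ↦ AC
    B ↦ BA
    C ↦ AB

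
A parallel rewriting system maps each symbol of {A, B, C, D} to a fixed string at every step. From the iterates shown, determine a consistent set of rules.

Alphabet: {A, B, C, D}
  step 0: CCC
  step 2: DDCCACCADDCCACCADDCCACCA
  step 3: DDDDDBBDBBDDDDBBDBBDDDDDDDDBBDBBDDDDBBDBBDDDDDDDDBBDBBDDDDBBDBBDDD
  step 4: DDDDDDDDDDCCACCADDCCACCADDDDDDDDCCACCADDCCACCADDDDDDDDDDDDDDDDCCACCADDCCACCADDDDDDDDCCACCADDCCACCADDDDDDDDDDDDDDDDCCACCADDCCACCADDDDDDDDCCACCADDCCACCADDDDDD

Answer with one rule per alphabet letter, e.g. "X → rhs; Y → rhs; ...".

A->DDD, B->CCA, C->DBB, D->DD

  step 3 ⇒ step 4: DDDDDBBDBBDDDDBBDBBDDDDDDDDBBDBBDDDDBBDBBDDDDDDDDBBDBBDDDDBBDBBDDD ⇒ DD·DD·DD·DD·DD·CCA·CCA·DD·CCA·CCA·DD·DD·DD·DD·CCA·CCA·DD·CCA·CCA·DD·DD·DD·DD·DD·DD·DD·DD·CCA·CCA·DD·CCA·CCA·DD·DD·DD·DD·CCA·CCA·DD·CCA·CCA·DD·DD·DD·DD·DD·DD·DD·DD·CCA·CCA·DD·CCA·CCA·DD·DD·DD·DD·CCA·CCA·DD·CCA·CCA·DD·DD·DD
    B ↦ CCA
    D ↦ DD
  step 2 ⇒ step 3: DDCCACCADDCCACCADDCCACCA ⇒ DD·DD·DBB·DBB·DDD·DBB·DBB·DDD·DD·DD·DBB·DBB·DDD·DBB·DBB·DDD·DD·DD·DBB·DBB·DDD·DBB·DBB·DDD
    A ↦ DDD
  step 2 ⇒ step 3: DDCCACCADDCCACCADDCCACCA ⇒ DD·DD·DBB·DBB·DDD·DBB·DBB·DDD·DD·DD·DBB·DBB·DDD·DBB·DBB·DDD·DD·DD·DBB·DBB·DDD·DBB·DBB·DDD
    C ↦ DBB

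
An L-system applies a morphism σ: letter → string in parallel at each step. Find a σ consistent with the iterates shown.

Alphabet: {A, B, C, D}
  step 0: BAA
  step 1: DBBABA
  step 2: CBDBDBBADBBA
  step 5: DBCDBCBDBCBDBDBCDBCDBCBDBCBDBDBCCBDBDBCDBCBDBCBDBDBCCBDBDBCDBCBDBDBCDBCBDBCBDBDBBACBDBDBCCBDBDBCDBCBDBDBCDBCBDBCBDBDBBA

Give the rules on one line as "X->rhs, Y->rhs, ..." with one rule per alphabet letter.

  step 1 ⇒ step 2: DBBABA ⇒ CB·DB·DB·BA·DB·BA
    A ↦ BA
    B ↦ DB
    D ↦ CB
    C ↦ DBC  (constrained at step 2)

A->BA, B->DB, C->DBC, D->CB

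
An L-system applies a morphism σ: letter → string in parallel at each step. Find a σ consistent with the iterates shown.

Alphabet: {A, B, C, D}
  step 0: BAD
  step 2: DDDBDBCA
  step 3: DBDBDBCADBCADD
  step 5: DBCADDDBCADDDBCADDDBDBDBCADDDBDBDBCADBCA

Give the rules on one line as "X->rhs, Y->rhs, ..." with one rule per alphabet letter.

  step 2 ⇒ step 3: DDDBDBCA ⇒ DB·DB·DB·CA·DB·CA·D·D
    A ↦ D
    B ↦ CA
    C ↦ D
    D ↦ DB

A->D, B->CA, C->D, D->DB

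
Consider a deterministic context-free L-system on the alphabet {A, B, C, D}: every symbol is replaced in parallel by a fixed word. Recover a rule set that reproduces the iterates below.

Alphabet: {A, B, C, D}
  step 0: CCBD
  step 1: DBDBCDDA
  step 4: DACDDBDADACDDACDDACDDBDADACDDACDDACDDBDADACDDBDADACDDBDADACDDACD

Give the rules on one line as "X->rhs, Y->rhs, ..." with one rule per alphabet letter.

  step 0 ⇒ step 1: CCBD ⇒ DB·DB·CD·DA
    B ↦ CD
    C ↦ DB
    D ↦ DA
    A ↦ CD  (constrained at step 1)

A->CD, B->CD, C->DB, D->DA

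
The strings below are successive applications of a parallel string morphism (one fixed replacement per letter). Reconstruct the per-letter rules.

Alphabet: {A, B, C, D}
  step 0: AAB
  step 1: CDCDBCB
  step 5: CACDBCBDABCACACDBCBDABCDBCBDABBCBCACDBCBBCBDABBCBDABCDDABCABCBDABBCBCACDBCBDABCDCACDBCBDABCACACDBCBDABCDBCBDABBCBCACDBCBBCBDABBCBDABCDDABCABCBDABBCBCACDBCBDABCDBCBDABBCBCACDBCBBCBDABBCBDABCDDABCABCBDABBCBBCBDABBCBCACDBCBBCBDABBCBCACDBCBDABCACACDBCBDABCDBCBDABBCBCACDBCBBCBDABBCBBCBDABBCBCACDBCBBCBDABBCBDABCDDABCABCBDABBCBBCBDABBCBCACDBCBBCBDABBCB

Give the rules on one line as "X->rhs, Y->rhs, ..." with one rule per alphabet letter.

  step 0 ⇒ step 1: AAB ⇒ CD·CD·BCB
    A ↦ CD
    B ↦ BCB
    C ↦ DAB  (constrained at step 1)
    D ↦ CA  (constrained at step 1)

A->CD, B->BCB, C->DAB, D->CA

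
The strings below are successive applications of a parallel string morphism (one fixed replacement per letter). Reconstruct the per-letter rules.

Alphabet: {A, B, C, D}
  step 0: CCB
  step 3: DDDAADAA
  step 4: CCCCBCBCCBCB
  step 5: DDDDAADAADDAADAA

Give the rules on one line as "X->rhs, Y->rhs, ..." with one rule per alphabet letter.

  step 4 ⇒ step 5: CCCCBCBCCBCB ⇒ D·D·D·D·AA·D·AA·D·D·AA·D·AA
    B ↦ AA
    C ↦ D
  step 3 ⇒ step 4: DDDAADAA ⇒ C·C·C·CB·CB·C·CB·CB
    A ↦ CB
  step 3 ⇒ step 4: DDDAADAA ⇒ C·C·C·CB·CB·C·CB·CB
    D ↦ C

A->CB, B->AA, C->D, D->C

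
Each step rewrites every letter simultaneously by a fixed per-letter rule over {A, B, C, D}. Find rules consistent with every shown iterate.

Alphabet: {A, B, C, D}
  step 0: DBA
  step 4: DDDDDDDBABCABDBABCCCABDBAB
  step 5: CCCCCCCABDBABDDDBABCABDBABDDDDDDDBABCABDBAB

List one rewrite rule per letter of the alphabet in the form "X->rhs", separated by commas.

A->DB, B->AB, C->DD, D->C

  step 4 ⇒ step 5: DDDDDDDBABCABDBABCCCABDBAB ⇒ C·C·C·C·C·C·C·AB·DB·AB·DD·DB·AB·C·AB·DB·AB·DD·DD·DD·DB·AB·C·AB·DB·AB
    A ↦ DB
    B ↦ AB
    C ↦ DD
    D ↦ C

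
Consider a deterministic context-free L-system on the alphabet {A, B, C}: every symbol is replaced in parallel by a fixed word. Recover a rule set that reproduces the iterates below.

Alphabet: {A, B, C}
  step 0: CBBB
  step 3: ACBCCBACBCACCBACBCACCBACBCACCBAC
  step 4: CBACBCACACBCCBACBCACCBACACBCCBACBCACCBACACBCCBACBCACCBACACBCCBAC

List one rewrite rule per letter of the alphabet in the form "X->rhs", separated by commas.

A->CB, B->BC, C->AC

  step 3 ⇒ step 4: ACBCCBACBCACCBACBCACCBACBCACCBAC ⇒ CB·AC·BC·AC·AC·BC·CB·AC·BC·AC·CB·AC·AC·BC·CB·AC·BC·AC·CB·AC·AC·BC·CB·AC·BC·AC·CB·AC·AC·BC·CB·AC
    A ↦ CB
    B ↦ BC
    C ↦ AC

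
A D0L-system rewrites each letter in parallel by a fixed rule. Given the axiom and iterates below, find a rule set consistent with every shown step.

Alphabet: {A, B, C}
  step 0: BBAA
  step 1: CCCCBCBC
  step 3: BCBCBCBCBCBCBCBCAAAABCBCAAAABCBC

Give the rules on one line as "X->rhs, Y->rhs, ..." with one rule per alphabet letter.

A->BC, B->CC, C->AA

  step 0 ⇒ step 1: BBAA ⇒ CC·CC·BC·BC
    A ↦ BC
    B ↦ CC
    C ↦ AA  (constrained at step 1)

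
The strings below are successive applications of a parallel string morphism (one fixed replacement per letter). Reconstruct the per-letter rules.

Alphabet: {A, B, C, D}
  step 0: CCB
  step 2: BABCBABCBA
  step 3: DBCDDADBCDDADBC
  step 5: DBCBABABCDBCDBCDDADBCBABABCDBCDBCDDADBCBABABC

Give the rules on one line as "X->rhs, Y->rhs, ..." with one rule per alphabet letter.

A->BC, B->D, C->DA, D->BA

  step 2 ⇒ step 3: BABCBABCBA ⇒ D·BC·D·DA·D·BC·D·DA·D·BC
    A ↦ BC
    B ↦ D
    C ↦ DA
    D ↦ BA  (constrained at step 3)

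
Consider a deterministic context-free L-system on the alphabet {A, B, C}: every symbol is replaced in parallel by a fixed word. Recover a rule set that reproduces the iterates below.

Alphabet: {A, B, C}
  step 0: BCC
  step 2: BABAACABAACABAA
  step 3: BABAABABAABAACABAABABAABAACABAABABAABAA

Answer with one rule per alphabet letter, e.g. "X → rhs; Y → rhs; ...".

  step 2 ⇒ step 3: BABAACABAACABAA ⇒ BA·BAA·BA·BAA·BAA·CA·BAA·BA·BAA·BAA·CA·BAA·BA·BAA·BAA
    A ↦ BAA
    B ↦ BA
    C ↦ CA

A->BAA, B->BA, C->CA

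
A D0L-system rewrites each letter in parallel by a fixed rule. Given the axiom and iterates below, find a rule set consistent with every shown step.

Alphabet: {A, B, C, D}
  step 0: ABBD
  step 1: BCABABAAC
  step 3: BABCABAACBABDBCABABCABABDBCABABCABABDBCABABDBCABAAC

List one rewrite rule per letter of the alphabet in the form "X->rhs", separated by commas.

A->BCA, B->BA, C->BD, D->AC

  step 0 ⇒ step 1: ABBD ⇒ BCA·BA·BA·AC
    A ↦ BCA
    B ↦ BA
    D ↦ AC
    C ↦ BD  (constrained at step 1)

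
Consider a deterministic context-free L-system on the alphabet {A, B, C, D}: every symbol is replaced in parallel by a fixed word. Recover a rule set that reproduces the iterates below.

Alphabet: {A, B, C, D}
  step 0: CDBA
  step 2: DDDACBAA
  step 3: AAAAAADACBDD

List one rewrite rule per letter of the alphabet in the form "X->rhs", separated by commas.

A->D, B->CB, C->A, D->AA

  step 2 ⇒ step 3: DDDACBAA ⇒ AA·AA·AA·D·A·CB·D·D
    A ↦ D
    B ↦ CB
    C ↦ A
    D ↦ AA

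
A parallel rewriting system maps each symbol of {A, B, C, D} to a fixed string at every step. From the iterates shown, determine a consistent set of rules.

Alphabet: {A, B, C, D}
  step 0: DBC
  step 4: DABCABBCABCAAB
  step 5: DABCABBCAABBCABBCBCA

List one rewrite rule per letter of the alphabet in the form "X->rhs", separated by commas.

A->BC, B->A, C->B, D->DA

  step 4 ⇒ step 5: DABCABBCABCAAB ⇒ DA·BC·A·B·BC·A·A·B·BC·A·B·BC·BC·A
    A ↦ BC
    B ↦ A
    C ↦ B
    D ↦ DA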